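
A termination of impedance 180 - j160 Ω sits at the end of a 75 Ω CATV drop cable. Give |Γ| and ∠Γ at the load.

Γ ≈ 0.636 ∠ -24.6°

Γ = (Z_L − Z_0)/(Z_L + Z_0) = (105 − j160)/(255 − j160)
|Γ| = 191/301 = 0.636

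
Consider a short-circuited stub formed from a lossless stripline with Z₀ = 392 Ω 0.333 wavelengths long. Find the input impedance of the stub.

Z_in ≈ −j682 Ω

βl = 2π × 0.333 = 120°
tan(βl) = -1.74
For a short-circuited stub, Z_in = jZ_0·tan(βl)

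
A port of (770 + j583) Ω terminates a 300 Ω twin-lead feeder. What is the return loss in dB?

RL ≈ 4.23 dB

Γ = (470 + j583)/(1070 + j583), |Γ| = 0.615
RL = −20·log₁₀|Γ| = −20·log₁₀(0.615)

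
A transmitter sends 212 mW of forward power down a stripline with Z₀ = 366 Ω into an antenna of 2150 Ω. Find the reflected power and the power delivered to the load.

P_reflected ≈ 107 mW; P_delivered ≈ 105 mW

Γ = (2150 − 366)/(2150 + 366) = 0.709
|Γ|² = 0.503
P_refl = |Γ|²·P_inc = 107 mW, P_del = (1 − |Γ|²)·P_inc = 105 mW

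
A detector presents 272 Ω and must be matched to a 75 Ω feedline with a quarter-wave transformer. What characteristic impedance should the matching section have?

Z_qwt = √(Z_0·R_L) = √(75 × 272) = √20400

Z_qwt ≈ 143 Ω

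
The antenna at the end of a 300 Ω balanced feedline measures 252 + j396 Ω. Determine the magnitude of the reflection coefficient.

|Γ| ≈ 0.587

Γ = (Z_L − Z_0)/(Z_L + Z_0) = (-48 + j396)/(552 + j396)
|Γ| = 399/679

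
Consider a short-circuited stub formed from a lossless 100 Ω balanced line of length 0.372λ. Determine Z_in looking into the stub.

βl = 2π × 0.372 = 134°
tan(βl) = -1.04
For a short-circuited stub, Z_in = jZ_0·tan(βl)

Z_in ≈ −j104 Ω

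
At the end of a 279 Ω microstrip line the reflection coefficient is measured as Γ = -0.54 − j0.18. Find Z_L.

Z_L ≈ 78.5 − j41.8 Ω

Z_L = Z_0·(1 + Γ)/(1 − Γ) = 279·(0.46 − j0.18)/(1.54 + j0.18)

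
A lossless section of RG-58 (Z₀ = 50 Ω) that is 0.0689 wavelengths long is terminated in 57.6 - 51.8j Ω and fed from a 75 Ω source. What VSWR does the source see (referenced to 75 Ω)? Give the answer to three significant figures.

βl = 2π × 0.0689 = 24.8°
tan(βl) = 0.462
Z_in = Z_0·(Z_L + jZ_0·tanβl)/(Z_0 + jZ_L·tanβl) = 28.3 − j29.6 Ω
Γ_s = (Z_in − Z_s)/(Z_in + Z_s) = (-46.7 − j29.6)/(103 − j29.6), |Γ_s| = 0.515
VSWR = (1 + |Γ_s|)/(1 − |Γ_s|)

VSWR ≈ 3.12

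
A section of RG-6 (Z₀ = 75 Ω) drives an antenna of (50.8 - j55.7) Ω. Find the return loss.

RL ≈ 7.1 dB

Γ = (-24.2 − j55.7)/(125.8 − j55.7), |Γ| = 0.441
RL = −20·log₁₀|Γ| = −20·log₁₀(0.441)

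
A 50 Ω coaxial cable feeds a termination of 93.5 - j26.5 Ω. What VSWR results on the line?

Γ = (Z_L − Z_0)/(Z_L + Z_0) = (43.5 − j26.5)/(143.5 − j26.5)
|Γ| = 50.9/146 = 0.349
VSWR = (1 + |Γ|)/(1 − |Γ|) = 1.35/0.651

VSWR ≈ 2.07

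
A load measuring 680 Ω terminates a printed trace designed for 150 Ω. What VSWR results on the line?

VSWR ≈ 4.53

Γ = (680 − 150)/(680 + 150) = 0.639
VSWR = (1 + 0.639)/(1 − 0.639)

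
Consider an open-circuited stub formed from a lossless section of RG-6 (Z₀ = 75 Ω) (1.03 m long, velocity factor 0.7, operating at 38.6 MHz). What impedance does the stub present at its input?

λ = v/f = 0.7·c / 38.6 MHz = 5.44 m
βl = 2π·l/λ = 2π × 0.189 = 68.2°
tan(βl) = 2.49
For an open-circuited stub, Z_in = −jZ_0·cot(βl) = −jZ_0/tan(βl)

Z_in ≈ −j30.1 Ω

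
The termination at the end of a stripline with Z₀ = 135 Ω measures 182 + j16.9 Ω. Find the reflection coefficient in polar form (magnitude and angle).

Γ ≈ 0.157 ∠ 16.7°

Γ = (Z_L − Z_0)/(Z_L + Z_0) = (47 + j16.9)/(317 + j16.9)
|Γ| = 49.9/317 = 0.157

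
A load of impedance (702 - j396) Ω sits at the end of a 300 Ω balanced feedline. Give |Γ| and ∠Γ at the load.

Γ = (Z_L − Z_0)/(Z_L + Z_0) = (402 − j396)/(1002 − j396)
|Γ| = 564/1080 = 0.524

Γ ≈ 0.524 ∠ -23°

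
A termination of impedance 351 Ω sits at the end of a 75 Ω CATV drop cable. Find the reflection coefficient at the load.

Γ = (Z_L − Z_0)/(Z_L + Z_0) = (351 − 75)/(351 + 75) = 276/426

Γ = 0.648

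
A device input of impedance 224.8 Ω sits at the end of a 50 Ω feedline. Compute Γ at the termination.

Γ = 0.636

Γ = (Z_L − Z_0)/(Z_L + Z_0) = (224.8 − 50)/(224.8 + 50) = 174.8/274.8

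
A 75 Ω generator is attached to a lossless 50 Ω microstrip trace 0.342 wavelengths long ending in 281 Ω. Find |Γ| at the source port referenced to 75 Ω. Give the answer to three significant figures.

βl = 2π × 0.342 = 123°
tan(βl) = -1.53
Z_in = Z_0·(Z_L + jZ_0·tanβl)/(Z_0 + jZ_L·tanβl) = 12.5 + j31.2 Ω
Γ_s = (Z_in − Z_s)/(Z_in + Z_s) = (-62.5 + j31.2)/(87.5 + j31.2), |Γ_s| = 0.752

|Γ| ≈ 0.752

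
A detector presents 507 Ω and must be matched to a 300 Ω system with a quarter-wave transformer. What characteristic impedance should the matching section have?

Z_qwt ≈ 390 Ω

Z_qwt = √(Z_0·R_L) = √(300 × 507) = √152100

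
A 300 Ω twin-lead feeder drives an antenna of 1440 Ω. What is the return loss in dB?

RL ≈ 3.67 dB

Γ = (1440 − 300)/(1440 + 300) = 0.655
RL = −20·log₁₀|Γ| = −20·log₁₀(0.655)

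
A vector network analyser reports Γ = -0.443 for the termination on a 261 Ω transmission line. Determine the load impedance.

Z_L = Z_0·(1 + Γ)/(1 − Γ) = 261·(0.557)/(1.44)

Z_L ≈ 101 Ω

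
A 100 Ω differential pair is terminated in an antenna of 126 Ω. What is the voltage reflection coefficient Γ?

Γ = (Z_L − Z_0)/(Z_L + Z_0) = (126 − 100)/(126 + 100) = 26/226

Γ = 0.115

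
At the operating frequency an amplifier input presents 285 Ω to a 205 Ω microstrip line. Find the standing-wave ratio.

VSWR ≈ 1.39

Γ = (285 − 205)/(285 + 205) = 0.163
VSWR = (1 + 0.163)/(1 − 0.163)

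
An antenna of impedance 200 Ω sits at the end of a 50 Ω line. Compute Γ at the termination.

Γ = 0.6

Γ = (Z_L − Z_0)/(Z_L + Z_0) = (200 − 50)/(200 + 50) = 150/250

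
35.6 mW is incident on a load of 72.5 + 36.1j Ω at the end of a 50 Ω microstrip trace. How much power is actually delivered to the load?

|Γ| = |(22.5 + j36.1)/(122.5 + j36.1)| = 0.333
|Γ|² = 0.111
P_refl = |Γ|²·P_inc = 3.95 mW, P_del = (1 − |Γ|²)·P_inc = 31.7 mW

P_delivered ≈ 31.7 mW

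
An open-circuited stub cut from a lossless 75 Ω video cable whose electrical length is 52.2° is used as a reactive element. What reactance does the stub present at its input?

X_in ≈ -58.2 Ω (capacitive)

tan(βl) = 1.29
For an open-circuited stub, Z_in = −jZ_0·cot(βl) = −jZ_0/tan(βl)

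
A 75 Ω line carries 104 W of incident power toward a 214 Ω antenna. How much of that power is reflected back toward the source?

P_reflected ≈ 24.1 W

Γ = (214 − 75)/(214 + 75) = 0.481
|Γ|² = 0.231
P_refl = |Γ|²·P_inc = 24.1 W, P_del = (1 − |Γ|²)·P_inc = 79.9 W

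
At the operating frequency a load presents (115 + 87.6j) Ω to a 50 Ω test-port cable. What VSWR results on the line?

Γ = (Z_L − Z_0)/(Z_L + Z_0) = (65 + j87.6)/(165 + j87.6)
|Γ| = 109/187 = 0.584
VSWR = (1 + |Γ|)/(1 − |Γ|) = 1.58/0.416

VSWR ≈ 3.81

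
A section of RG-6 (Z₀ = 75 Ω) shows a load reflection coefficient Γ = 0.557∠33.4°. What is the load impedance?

Z_L ≈ 136 + j121 Ω

Z_L = Z_0·(1 + Γ)/(1 − Γ) = 75·(1.47 + j0.307)/(0.535 − j0.307)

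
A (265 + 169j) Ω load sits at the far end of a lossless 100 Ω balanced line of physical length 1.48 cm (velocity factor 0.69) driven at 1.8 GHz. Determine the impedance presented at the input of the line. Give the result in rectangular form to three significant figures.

Z_in ≈ 67 − j114 Ω

λ = v/f = 0.69·c / 1.8 GHz = 0.115 m
βl = 2π·l/λ = 2π × 0.129 = 46.3°
tan(βl) = tan(46.3°) = 1.05
Z_in = Z_0·(Z_L + jZ_0·tanβl)/(Z_0 + jZ_L·tanβl)
     = 100·(265 + j274)/(-77 + j278)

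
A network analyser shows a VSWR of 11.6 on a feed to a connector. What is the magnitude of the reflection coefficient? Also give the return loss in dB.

|Γ| = (S − 1)/(S + 1) = (11.6 − 1)/(11.6 + 1) = 10.6/12.6
RL = −20·log₁₀|Γ| = −20·log₁₀(0.841)

|Γ| ≈ 0.841; return loss ≈ 1.5 dB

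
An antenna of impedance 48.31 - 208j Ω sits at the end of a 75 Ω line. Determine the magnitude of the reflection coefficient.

|Γ| ≈ 0.867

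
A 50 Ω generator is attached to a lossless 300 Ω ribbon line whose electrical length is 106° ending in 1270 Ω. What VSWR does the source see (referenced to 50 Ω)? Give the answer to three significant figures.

tan(βl) = -3.49
Z_in = Z_0·(Z_L + jZ_0·tanβl)/(Z_0 + jZ_L·tanβl) = 76.3 + j80.9 Ω
Γ_s = (Z_in − Z_s)/(Z_in + Z_s) = (26.3 + j80.9)/(126 + j80.9), |Γ_s| = 0.567
VSWR = (1 + |Γ_s|)/(1 − |Γ_s|)

VSWR ≈ 3.62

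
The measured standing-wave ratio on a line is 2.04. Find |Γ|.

|Γ| ≈ 0.342

|Γ| = (S − 1)/(S + 1) = (2.04 − 1)/(2.04 + 1) = 1.04/3.04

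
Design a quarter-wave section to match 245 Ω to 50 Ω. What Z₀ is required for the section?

Z_qwt ≈ 111 Ω

Z_qwt = √(Z_0·R_L) = √(50 × 245) = √12250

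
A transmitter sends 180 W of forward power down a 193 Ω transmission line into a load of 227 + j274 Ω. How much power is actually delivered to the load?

P_delivered ≈ 125 W

|Γ| = |(34 + j274)/(420 + j274)| = 0.551
|Γ|² = 0.303
P_refl = |Γ|²·P_inc = 54.6 W, P_del = (1 − |Γ|²)·P_inc = 125 W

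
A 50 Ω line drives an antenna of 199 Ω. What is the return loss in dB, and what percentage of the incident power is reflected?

Γ = (199 − 50)/(199 + 50) = 0.598
RL = −20·log₁₀(0.598) = 4.46 dB
P_refl/P_inc = |Γ|² = 0.358

RL ≈ 4.46 dB; 35.8% of incident power reflected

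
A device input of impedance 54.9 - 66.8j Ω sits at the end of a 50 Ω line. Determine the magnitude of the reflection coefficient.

Γ = (Z_L − Z_0)/(Z_L + Z_0) = (4.9 − j66.8)/(104.9 − j66.8)
|Γ| = 67/124

|Γ| ≈ 0.539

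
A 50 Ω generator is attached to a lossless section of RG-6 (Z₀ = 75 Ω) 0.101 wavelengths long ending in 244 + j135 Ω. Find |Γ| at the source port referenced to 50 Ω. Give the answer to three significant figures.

|Γ| ≈ 0.701

βl = 2π × 0.101 = 36.4°
tan(βl) = 0.736
Z_in = Z_0·(Z_L + jZ_0·tanβl)/(Z_0 + jZ_L·tanβl) = 64.4 − j111 Ω
Γ_s = (Z_in − Z_s)/(Z_in + Z_s) = (14.4 − j111)/(114 − j111), |Γ_s| = 0.701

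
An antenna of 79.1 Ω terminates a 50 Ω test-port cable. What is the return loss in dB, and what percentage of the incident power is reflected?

RL ≈ 12.9 dB; 5.08% of incident power reflected

Γ = (79.1 − 50)/(79.1 + 50) = 0.225
RL = −20·log₁₀(0.225) = 12.9 dB
P_refl/P_inc = |Γ|² = 0.0508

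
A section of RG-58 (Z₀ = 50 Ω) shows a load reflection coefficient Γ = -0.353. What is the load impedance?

Z_L = Z_0·(1 + Γ)/(1 − Γ) = 50·(0.647)/(1.35)

Z_L ≈ 23.9 Ω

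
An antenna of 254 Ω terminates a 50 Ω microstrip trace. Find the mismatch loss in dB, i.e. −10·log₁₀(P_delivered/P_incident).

Γ = (254 − 50)/(254 + 50) = 0.671
|Γ|² = 0.45, so P_del/P_inc = 1 − |Γ|² = 0.55
ML = −10·log₁₀(1 − |Γ|²)

mismatch loss ≈ 2.6 dB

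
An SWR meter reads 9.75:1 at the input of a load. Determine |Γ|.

|Γ| ≈ 0.814

|Γ| = (S − 1)/(S + 1) = (9.75 − 1)/(9.75 + 1) = 8.75/10.8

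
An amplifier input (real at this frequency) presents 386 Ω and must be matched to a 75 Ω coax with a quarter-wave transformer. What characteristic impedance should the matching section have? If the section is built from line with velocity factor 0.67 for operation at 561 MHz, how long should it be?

Z_qwt ≈ 170 Ω; length ≈ 8.96 cm

Z_qwt = √(Z_0·R_L) = √(75 × 386) = √28950
λ = 0.67·c/f = 0.358 m, so l = λ/4 = 0.0896 m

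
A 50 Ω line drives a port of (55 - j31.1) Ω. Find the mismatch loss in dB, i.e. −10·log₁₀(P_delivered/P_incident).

mismatch loss ≈ 0.375 dB

Γ = (5 − j31.1)/(105 − j31.1), |Γ| = 0.288
|Γ|² = 0.0827, so P_del/P_inc = 1 − |Γ|² = 0.917
ML = −10·log₁₀(1 − |Γ|²)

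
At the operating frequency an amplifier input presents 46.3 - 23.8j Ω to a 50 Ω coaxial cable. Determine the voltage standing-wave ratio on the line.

Γ = (Z_L − Z_0)/(Z_L + Z_0) = (-3.7 − j23.8)/(96.3 − j23.8)
|Γ| = 24.1/99.2 = 0.243
VSWR = (1 + |Γ|)/(1 − |Γ|) = 1.24/0.757

VSWR ≈ 1.64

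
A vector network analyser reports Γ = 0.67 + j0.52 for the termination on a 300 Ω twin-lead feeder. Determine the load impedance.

Z_L ≈ 222 + j823 Ω

Z_L = Z_0·(1 + Γ)/(1 − Γ) = 300·(1.67 + j0.52)/(0.33 − j0.52)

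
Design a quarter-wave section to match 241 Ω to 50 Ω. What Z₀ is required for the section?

Z_qwt = √(Z_0·R_L) = √(50 × 241) = √12050

Z_qwt ≈ 110 Ω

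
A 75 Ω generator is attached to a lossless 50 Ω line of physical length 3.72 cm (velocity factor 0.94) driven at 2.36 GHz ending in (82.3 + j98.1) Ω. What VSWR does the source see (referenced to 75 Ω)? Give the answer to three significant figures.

VSWR ≈ 6.52

λ = v/f = 0.94·c / 2.36 GHz = 0.119 m
βl = 2π·l/λ = 2π × 0.311 = 112°
tan(βl) = -2.47
Z_in = Z_0·(Z_L + jZ_0·tanβl)/(Z_0 + jZ_L·tanβl) = 11.5 + j3.7 Ω
Γ_s = (Z_in − Z_s)/(Z_in + Z_s) = (-63.5 + j3.7)/(86.5 + j3.7), |Γ_s| = 0.734
VSWR = (1 + |Γ_s|)/(1 − |Γ_s|)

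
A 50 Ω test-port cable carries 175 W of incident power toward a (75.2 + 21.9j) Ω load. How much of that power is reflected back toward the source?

|Γ| = |(25.2 + j21.9)/(125.2 + j21.9)| = 0.263
|Γ|² = 0.069
P_refl = |Γ|²·P_inc = 12.1 W, P_del = (1 − |Γ|²)·P_inc = 163 W

P_reflected ≈ 12.1 W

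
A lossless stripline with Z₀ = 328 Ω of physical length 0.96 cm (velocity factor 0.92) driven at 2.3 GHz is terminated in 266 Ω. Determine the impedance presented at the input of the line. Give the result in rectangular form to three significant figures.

Z_in ≈ 289 + j51.5 Ω

λ = v/f = 0.92·c / 2.3 GHz = 0.12 m
βl = 2π·l/λ = 2π × 0.08 = 28.8°
tan(βl) = tan(28.8°) = 0.55
Z_in = Z_0·(Z_L + jZ_0·tanβl)/(Z_0 + jZ_L·tanβl)
     = 328·(266 + j180)/(328 + j146)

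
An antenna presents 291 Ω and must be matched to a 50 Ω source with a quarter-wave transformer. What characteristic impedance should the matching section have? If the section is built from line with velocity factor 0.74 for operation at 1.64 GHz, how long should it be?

Z_qwt = √(Z_0·R_L) = √(50 × 291) = √14550
λ = 0.74·c/f = 0.135 m, so l = λ/4 = 0.0338 m

Z_qwt ≈ 121 Ω; length ≈ 3.38 cm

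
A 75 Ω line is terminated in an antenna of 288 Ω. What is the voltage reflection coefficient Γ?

Γ = 0.587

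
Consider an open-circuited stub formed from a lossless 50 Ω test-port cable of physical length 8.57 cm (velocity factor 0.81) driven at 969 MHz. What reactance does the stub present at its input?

X_in ≈ 32.5 Ω (inductive)

λ = v/f = 0.81·c / 969 MHz = 0.251 m
βl = 2π·l/λ = 2π × 0.342 = 123°
tan(βl) = -1.54
For an open-circuited stub, Z_in = −jZ_0·cot(βl) = −jZ_0/tan(βl)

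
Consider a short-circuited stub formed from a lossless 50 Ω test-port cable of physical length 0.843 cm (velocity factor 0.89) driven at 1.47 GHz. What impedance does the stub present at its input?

λ = v/f = 0.89·c / 1.47 GHz = 0.182 m
βl = 2π·l/λ = 2π × 0.0464 = 16.7°
tan(βl) = 0.3
For a short-circuited stub, Z_in = jZ_0·tan(βl)

Z_in ≈ +j15 Ω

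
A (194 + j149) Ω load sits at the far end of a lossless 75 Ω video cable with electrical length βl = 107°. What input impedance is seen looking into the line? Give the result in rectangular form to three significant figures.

Z_in ≈ 17.8 + j7.19 Ω

tan(βl) = tan(107°) = -3.27
Z_in = Z_0·(Z_L + jZ_0·tanβl)/(Z_0 + jZ_L·tanβl)
     = 75·(194 − j96.3)/(562 − j635)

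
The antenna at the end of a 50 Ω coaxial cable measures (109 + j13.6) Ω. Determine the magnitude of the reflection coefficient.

|Γ| ≈ 0.379

Γ = (Z_L − Z_0)/(Z_L + Z_0) = (59 + j13.6)/(159 + j13.6)
|Γ| = 60.5/160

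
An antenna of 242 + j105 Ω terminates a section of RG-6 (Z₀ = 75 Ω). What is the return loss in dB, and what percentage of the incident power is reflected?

RL ≈ 4.57 dB; 34.9% of incident power reflected

Γ = (167 + j105)/(317 + j105), |Γ| = 0.591
RL = −20·log₁₀(0.591) = 4.57 dB
P_refl/P_inc = |Γ|² = 0.349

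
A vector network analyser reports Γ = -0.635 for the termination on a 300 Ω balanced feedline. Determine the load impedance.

Z_L = Z_0·(1 + Γ)/(1 − Γ) = 300·(0.365)/(1.64)

Z_L ≈ 67 Ω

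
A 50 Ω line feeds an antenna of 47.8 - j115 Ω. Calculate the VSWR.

Γ = (Z_L − Z_0)/(Z_L + Z_0) = (-2.2 − j115)/(97.8 − j115)
|Γ| = 115/151 = 0.762
VSWR = (1 + |Γ|)/(1 − |Γ|) = 1.76/0.238

VSWR ≈ 7.4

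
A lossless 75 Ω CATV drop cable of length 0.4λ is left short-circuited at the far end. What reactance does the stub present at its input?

X_in ≈ -54.5 Ω (capacitive)

βl = 2π × 0.4 = 144°
tan(βl) = -0.727
For a short-circuited stub, Z_in = jZ_0·tan(βl)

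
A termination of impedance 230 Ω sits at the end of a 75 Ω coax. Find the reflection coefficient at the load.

Γ = (Z_L − Z_0)/(Z_L + Z_0) = (230 − 75)/(230 + 75) = 155/305

Γ = 0.508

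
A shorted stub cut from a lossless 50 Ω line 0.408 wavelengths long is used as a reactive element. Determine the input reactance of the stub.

X_in ≈ -32.6 Ω (capacitive)

βl = 2π × 0.408 = 147°
tan(βl) = -0.652
For a shorted stub, Z_in = jZ_0·tan(βl)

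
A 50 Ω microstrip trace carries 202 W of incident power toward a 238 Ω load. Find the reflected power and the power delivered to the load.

Γ = (238 − 50)/(238 + 50) = 0.653
|Γ|² = 0.426
P_refl = |Γ|²·P_inc = 86.1 W, P_del = (1 − |Γ|²)·P_inc = 116 W

P_reflected ≈ 86.1 W; P_delivered ≈ 116 W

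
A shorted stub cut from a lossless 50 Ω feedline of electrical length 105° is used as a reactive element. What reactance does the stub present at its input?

X_in ≈ -187 Ω (capacitive)

tan(βl) = -3.73
For a shorted stub, Z_in = jZ_0·tan(βl)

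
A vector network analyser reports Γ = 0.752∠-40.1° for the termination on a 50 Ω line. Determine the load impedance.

Z_L = Z_0·(1 + Γ)/(1 − Γ) = 50·(1.58 − j0.484)/(0.425 + j0.484)

Z_L ≈ 52.3 − j117 Ω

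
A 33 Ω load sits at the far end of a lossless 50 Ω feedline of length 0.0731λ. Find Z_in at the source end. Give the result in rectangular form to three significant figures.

Z_in ≈ 37.1 + j12.6 Ω

βl = 2π × 0.0731 = 26.3°
tan(βl) = tan(26.3°) = 0.495
Z_in = Z_0·(Z_L + jZ_0·tanβl)/(Z_0 + jZ_L·tanβl)
     = 50·(33 + j24.7)/(50 + j16.3)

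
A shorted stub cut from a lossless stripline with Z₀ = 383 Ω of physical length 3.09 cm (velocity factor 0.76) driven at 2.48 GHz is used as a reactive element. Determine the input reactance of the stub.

X_in ≈ -637 Ω (capacitive)

λ = v/f = 0.76·c / 2.48 GHz = 0.0919 m
βl = 2π·l/λ = 2π × 0.336 = 121°
tan(βl) = -1.66
For a shorted stub, Z_in = jZ_0·tan(βl)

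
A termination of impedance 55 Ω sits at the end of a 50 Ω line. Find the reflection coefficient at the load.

Γ = 0.0476

Γ = (Z_L − Z_0)/(Z_L + Z_0) = (55 − 50)/(55 + 50) = 5/105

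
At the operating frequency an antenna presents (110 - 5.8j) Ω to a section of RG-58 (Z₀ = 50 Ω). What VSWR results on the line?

Γ = (Z_L − Z_0)/(Z_L + Z_0) = (60 − j5.8)/(160 − j5.8)
|Γ| = 60.3/160 = 0.377
VSWR = (1 + |Γ|)/(1 − |Γ|) = 1.38/0.623

VSWR ≈ 2.21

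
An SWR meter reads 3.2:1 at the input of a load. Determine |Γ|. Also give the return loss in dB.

|Γ| ≈ 0.524; return loss ≈ 5.62 dB

|Γ| = (S − 1)/(S + 1) = (3.2 − 1)/(3.2 + 1) = 2.2/4.2
RL = −20·log₁₀|Γ| = −20·log₁₀(0.524)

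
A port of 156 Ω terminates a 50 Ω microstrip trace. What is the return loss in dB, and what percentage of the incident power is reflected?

Γ = (156 − 50)/(156 + 50) = 0.515
RL = −20·log₁₀(0.515) = 5.77 dB
P_refl/P_inc = |Γ|² = 0.265

RL ≈ 5.77 dB; 26.5% of incident power reflected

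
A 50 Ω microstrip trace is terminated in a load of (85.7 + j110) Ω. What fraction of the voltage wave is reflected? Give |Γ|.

|Γ| ≈ 0.662

Γ = (Z_L − Z_0)/(Z_L + Z_0) = (35.7 + j110)/(135.7 + j110)
|Γ| = 116/175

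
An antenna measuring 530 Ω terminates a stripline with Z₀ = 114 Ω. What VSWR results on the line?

For a purely resistive load, VSWR = R_L/Z_0 or Z_0/R_L (whichever > 1) = 530/114

VSWR ≈ 4.65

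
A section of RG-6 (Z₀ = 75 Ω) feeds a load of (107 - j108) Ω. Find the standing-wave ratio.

VSWR ≈ 3.28

Γ = (Z_L − Z_0)/(Z_L + Z_0) = (32 − j108)/(182 − j108)
|Γ| = 113/212 = 0.532
VSWR = (1 + |Γ|)/(1 − |Γ|) = 1.53/0.468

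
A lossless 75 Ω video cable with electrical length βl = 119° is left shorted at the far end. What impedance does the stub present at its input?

tan(βl) = -1.8
For a shorted stub, Z_in = jZ_0·tan(βl)

Z_in ≈ −j135 Ω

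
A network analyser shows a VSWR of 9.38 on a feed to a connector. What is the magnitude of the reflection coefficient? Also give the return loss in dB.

|Γ| = (S − 1)/(S + 1) = (9.38 − 1)/(9.38 + 1) = 8.38/10.4
RL = −20·log₁₀|Γ| = −20·log₁₀(0.807)

|Γ| ≈ 0.807; return loss ≈ 1.86 dB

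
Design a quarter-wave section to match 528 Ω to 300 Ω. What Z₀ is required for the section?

Z_qwt = √(Z_0·R_L) = √(300 × 528) = √158400

Z_qwt ≈ 398 Ω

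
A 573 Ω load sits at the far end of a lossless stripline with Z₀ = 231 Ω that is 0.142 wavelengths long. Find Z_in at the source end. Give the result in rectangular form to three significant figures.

βl = 2π × 0.142 = 51.1°
tan(βl) = tan(51.1°) = 1.24
Z_in = Z_0·(Z_L + jZ_0·tanβl)/(Z_0 + jZ_L·tanβl)
     = 231·(573 + j286)/(231 + j711)

Z_in ≈ 139 − j141 Ω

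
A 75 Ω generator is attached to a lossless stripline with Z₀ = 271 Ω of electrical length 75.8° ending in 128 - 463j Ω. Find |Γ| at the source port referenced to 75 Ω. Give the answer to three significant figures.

|Γ| ≈ 0.632

tan(βl) = 3.95
Z_in = Z_0·(Z_L + jZ_0·tanβl)/(Z_0 + jZ_L·tanβl) = 33.5 + j70.4 Ω
Γ_s = (Z_in − Z_s)/(Z_in + Z_s) = (-41.5 + j70.4)/(108 + j70.4), |Γ_s| = 0.632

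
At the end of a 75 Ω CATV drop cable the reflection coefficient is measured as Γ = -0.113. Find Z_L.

Z_L = Z_0·(1 + Γ)/(1 − Γ) = 75·(0.887)/(1.11)

Z_L ≈ 59.8 Ω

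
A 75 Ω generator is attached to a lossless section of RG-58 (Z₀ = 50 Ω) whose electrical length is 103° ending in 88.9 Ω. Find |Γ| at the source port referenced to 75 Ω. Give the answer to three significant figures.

|Γ| ≈ 0.446

tan(βl) = -4.33
Z_in = Z_0·(Z_L + jZ_0·tanβl)/(Z_0 + jZ_L·tanβl) = 29.1 + j7.76 Ω
Γ_s = (Z_in − Z_s)/(Z_in + Z_s) = (-45.9 + j7.76)/(104 + j7.76), |Γ_s| = 0.446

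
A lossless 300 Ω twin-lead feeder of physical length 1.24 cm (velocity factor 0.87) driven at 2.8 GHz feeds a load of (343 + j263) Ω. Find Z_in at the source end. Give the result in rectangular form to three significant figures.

Z_in ≈ 477 − j260 Ω

λ = v/f = 0.87·c / 2.8 GHz = 0.0932 m
βl = 2π·l/λ = 2π × 0.133 = 47.9°
tan(βl) = tan(47.9°) = 1.11
Z_in = Z_0·(Z_L + jZ_0·tanβl)/(Z_0 + jZ_L·tanβl)
     = 300·(343 + j595)/(9.04 + j379)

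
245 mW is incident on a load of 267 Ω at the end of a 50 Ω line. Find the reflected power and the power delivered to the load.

Γ = (267 − 50)/(267 + 50) = 0.685
|Γ|² = 0.469
P_refl = |Γ|²·P_inc = 115 mW, P_del = (1 − |Γ|²)·P_inc = 130 mW

P_reflected ≈ 115 mW; P_delivered ≈ 130 mW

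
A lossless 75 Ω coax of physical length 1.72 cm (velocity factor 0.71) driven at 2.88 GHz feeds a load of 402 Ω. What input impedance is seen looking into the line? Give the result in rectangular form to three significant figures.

λ = v/f = 0.71·c / 2.88 GHz = 0.074 m
βl = 2π·l/λ = 2π × 0.233 = 83.7°
tan(βl) = tan(83.7°) = 9.09
Z_in = Z_0·(Z_L + jZ_0·tanβl)/(Z_0 + jZ_L·tanβl)
     = 75·(402 + j682)/(75 + j3650)

Z_in ≈ 14.2 − j7.96 Ω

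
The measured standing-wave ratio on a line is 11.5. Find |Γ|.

|Γ| ≈ 0.84

|Γ| = (S − 1)/(S + 1) = (11.5 − 1)/(11.5 + 1) = 10.5/12.5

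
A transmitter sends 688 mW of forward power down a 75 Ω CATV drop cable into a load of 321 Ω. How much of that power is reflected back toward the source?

P_reflected ≈ 266 mW

Γ = (321 − 75)/(321 + 75) = 0.621
|Γ|² = 0.386
P_refl = |Γ|²·P_inc = 266 mW, P_del = (1 − |Γ|²)·P_inc = 422 mW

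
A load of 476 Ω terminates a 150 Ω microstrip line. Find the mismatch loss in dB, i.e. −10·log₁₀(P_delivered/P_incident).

Γ = (476 − 150)/(476 + 150) = 0.521
|Γ|² = 0.271, so P_del/P_inc = 1 − |Γ|² = 0.729
ML = −10·log₁₀(1 − |Γ|²)

mismatch loss ≈ 1.37 dB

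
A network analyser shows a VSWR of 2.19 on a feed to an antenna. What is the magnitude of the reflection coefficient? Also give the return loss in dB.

|Γ| = (S − 1)/(S + 1) = (2.19 − 1)/(2.19 + 1) = 1.19/3.19
RL = −20·log₁₀|Γ| = −20·log₁₀(0.373)

|Γ| ≈ 0.373; return loss ≈ 8.56 dB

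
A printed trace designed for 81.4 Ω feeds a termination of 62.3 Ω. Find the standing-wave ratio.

For a purely resistive load, VSWR = R_L/Z_0 or Z_0/R_L (whichever > 1) = 81.4/62.3

VSWR ≈ 1.31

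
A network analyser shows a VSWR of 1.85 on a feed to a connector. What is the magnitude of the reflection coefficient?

|Γ| ≈ 0.298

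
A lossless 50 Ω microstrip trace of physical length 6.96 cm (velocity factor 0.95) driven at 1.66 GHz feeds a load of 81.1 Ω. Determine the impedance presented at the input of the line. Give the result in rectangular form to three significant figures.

Z_in ≈ 53.7 + j25 Ω

λ = v/f = 0.95·c / 1.66 GHz = 0.172 m
βl = 2π·l/λ = 2π × 0.405 = 146°
tan(βl) = tan(146°) = -0.676
Z_in = Z_0·(Z_L + jZ_0·tanβl)/(Z_0 + jZ_L·tanβl)
     = 50·(81.1 − j33.8)/(50 − j54.8)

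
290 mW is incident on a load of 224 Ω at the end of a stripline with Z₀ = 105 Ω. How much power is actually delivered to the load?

P_delivered ≈ 252 mW

Γ = (224 − 105)/(224 + 105) = 0.362
|Γ|² = 0.131
P_refl = |Γ|²·P_inc = 37.9 mW, P_del = (1 − |Γ|²)·P_inc = 252 mW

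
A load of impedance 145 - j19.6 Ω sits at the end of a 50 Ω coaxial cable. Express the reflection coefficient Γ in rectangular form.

Γ ≈ 0.492 − j0.051

Γ = (Z_L − Z_0)/(Z_L + Z_0) = (95 − j19.6)/(195 − j19.6)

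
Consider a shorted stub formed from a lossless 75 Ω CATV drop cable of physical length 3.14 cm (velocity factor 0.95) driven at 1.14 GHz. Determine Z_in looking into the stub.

Z_in ≈ +j75.6 Ω

λ = v/f = 0.95·c / 1.14 GHz = 0.25 m
βl = 2π·l/λ = 2π × 0.126 = 45.2°
tan(βl) = 1.01
For a shorted stub, Z_in = jZ_0·tan(βl)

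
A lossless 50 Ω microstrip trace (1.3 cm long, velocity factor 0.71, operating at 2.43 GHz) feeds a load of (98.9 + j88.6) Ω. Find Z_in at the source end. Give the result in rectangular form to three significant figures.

λ = v/f = 0.71·c / 2.43 GHz = 0.0877 m
βl = 2π·l/λ = 2π × 0.148 = 53.4°
tan(βl) = tan(53.4°) = 1.35
Z_in = Z_0·(Z_L + jZ_0·tanβl)/(Z_0 + jZ_L·tanβl)
     = 50·(98.9 + j156)/(-69.3 + j133)

Z_in ≈ 30.9 − j53.2 Ω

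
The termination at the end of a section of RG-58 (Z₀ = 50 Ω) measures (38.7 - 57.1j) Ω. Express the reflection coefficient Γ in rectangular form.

Γ ≈ 0.203 − j0.513

Γ = (Z_L − Z_0)/(Z_L + Z_0) = (-11.3 − j57.1)/(88.7 − j57.1)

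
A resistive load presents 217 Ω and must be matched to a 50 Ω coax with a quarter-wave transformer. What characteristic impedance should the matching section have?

Z_qwt = √(Z_0·R_L) = √(50 × 217) = √10850

Z_qwt ≈ 104 Ω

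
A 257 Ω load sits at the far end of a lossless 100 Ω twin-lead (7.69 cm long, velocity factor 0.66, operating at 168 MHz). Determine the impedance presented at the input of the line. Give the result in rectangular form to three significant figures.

λ = v/f = 0.66·c / 168 MHz = 1.18 m
βl = 2π·l/λ = 2π × 0.0652 = 23.5°
tan(βl) = tan(23.5°) = 0.435
Z_in = Z_0·(Z_L + jZ_0·tanβl)/(Z_0 + jZ_L·tanβl)
     = 100·(257 + j43.5)/(100 + j112)

Z_in ≈ 136 − j108 Ω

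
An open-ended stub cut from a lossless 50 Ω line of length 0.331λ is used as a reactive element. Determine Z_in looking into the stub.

Z_in ≈ +j27.9 Ω

βl = 2π × 0.331 = 119°
tan(βl) = -1.79
For an open-ended stub, Z_in = −jZ_0·cot(βl) = −jZ_0/tan(βl)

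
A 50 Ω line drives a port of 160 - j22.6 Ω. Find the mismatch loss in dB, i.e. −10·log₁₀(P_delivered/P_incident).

Γ = (110 − j22.6)/(210 − j22.6), |Γ| = 0.532
|Γ|² = 0.283, so P_del/P_inc = 1 − |Γ|² = 0.717
ML = −10·log₁₀(1 − |Γ|²)

mismatch loss ≈ 1.44 dB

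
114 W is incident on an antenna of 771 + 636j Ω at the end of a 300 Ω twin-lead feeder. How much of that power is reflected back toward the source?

|Γ| = |(471 + j636)/(1071 + j636)| = 0.635
|Γ|² = 0.404
P_refl = |Γ|²·P_inc = 46 W, P_del = (1 − |Γ|²)·P_inc = 68 W

P_reflected ≈ 46 W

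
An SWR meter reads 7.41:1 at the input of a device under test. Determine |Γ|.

|Γ| = (S − 1)/(S + 1) = (7.41 − 1)/(7.41 + 1) = 6.41/8.41

|Γ| ≈ 0.762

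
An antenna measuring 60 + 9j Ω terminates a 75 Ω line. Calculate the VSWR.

VSWR ≈ 1.3

Γ = (Z_L − Z_0)/(Z_L + Z_0) = (-15 + j9)/(135 + j9)
|Γ| = 17.5/135 = 0.129
VSWR = (1 + |Γ|)/(1 − |Γ|) = 1.13/0.871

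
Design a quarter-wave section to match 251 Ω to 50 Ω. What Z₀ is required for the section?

Z_qwt ≈ 112 Ω

Z_qwt = √(Z_0·R_L) = √(50 × 251) = √12550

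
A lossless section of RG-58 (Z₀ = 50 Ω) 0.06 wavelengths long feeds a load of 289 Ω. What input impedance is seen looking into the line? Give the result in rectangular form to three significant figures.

βl = 2π × 0.06 = 21.6°
tan(βl) = tan(21.6°) = 0.396
Z_in = Z_0·(Z_L + jZ_0·tanβl)/(Z_0 + jZ_L·tanβl)
     = 50·(289 + j19.8)/(50 + j114)

Z_in ≈ 53.6 − j103 Ω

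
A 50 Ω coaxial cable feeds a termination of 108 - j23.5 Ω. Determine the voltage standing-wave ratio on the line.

VSWR ≈ 2.29

Γ = (Z_L − Z_0)/(Z_L + Z_0) = (58 − j23.5)/(158 − j23.5)
|Γ| = 62.6/160 = 0.392
VSWR = (1 + |Γ|)/(1 − |Γ|) = 1.39/0.608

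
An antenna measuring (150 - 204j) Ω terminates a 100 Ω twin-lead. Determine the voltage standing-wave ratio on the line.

Γ = (Z_L − Z_0)/(Z_L + Z_0) = (50 − j204)/(250 − j204)
|Γ| = 210/323 = 0.651
VSWR = (1 + |Γ|)/(1 − |Γ|) = 1.65/0.349

VSWR ≈ 4.73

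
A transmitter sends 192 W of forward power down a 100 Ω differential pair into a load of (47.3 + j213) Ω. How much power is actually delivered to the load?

|Γ| = |(-52.7 + j213)/(147.3 + j213)| = 0.847
|Γ|² = 0.718
P_refl = |Γ|²·P_inc = 138 W, P_del = (1 − |Γ|²)·P_inc = 54.2 W

P_delivered ≈ 54.2 W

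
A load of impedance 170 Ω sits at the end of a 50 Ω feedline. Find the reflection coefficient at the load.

Γ = 0.545

Γ = (Z_L − Z_0)/(Z_L + Z_0) = (170 − 50)/(170 + 50) = 120/220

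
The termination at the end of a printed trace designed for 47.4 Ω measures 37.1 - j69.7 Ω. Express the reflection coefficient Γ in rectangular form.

Γ = (Z_L − Z_0)/(Z_L + Z_0) = (-10.3 − j69.7)/(84.5 − j69.7)

Γ ≈ 0.332 − j0.551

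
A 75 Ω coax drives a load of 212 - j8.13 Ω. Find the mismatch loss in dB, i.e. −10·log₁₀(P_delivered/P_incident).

Γ = (137 − j8.13)/(287 − j8.13), |Γ| = 0.478
|Γ|² = 0.228, so P_del/P_inc = 1 − |Γ|² = 0.772
ML = −10·log₁₀(1 − |Γ|²)

mismatch loss ≈ 1.13 dB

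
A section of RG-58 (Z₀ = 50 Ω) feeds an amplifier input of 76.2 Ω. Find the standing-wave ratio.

VSWR ≈ 1.52

Γ = (76.2 − 50)/(76.2 + 50) = 0.208
VSWR = (1 + 0.208)/(1 − 0.208)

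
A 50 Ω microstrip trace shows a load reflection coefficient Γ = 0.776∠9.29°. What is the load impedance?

Z_L = Z_0·(1 + Γ)/(1 − Γ) = 50·(1.77 + j0.125)/(0.234 − j0.125)

Z_L ≈ 282 + j178 Ω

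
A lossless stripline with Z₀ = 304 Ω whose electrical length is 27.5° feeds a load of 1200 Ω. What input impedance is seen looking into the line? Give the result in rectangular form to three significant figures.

Z_in ≈ 292 − j442 Ω

tan(βl) = tan(27.5°) = 0.521
Z_in = Z_0·(Z_L + jZ_0·tanβl)/(Z_0 + jZ_L·tanβl)
     = 304·(1200 + j158)/(304 + j625)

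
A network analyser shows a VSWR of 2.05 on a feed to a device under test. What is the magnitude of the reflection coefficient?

|Γ| = (S − 1)/(S + 1) = (2.05 − 1)/(2.05 + 1) = 1.05/3.05

|Γ| ≈ 0.344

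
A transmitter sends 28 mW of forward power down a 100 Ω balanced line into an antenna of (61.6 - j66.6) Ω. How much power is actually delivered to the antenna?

P_delivered ≈ 22.6 mW

|Γ| = |(-38.4 − j66.6)/(161.6 − j66.6)| = 0.44
|Γ|² = 0.193
P_refl = |Γ|²·P_inc = 5.42 mW, P_del = (1 − |Γ|²)·P_inc = 22.6 mW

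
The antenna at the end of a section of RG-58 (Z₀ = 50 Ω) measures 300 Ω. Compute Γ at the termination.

Γ = (Z_L − Z_0)/(Z_L + Z_0) = (300 − 50)/(300 + 50) = 250/350

Γ = 0.714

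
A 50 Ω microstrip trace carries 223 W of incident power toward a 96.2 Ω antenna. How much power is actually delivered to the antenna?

Γ = (96.2 − 50)/(96.2 + 50) = 0.316
|Γ|² = 0.0999
P_refl = |Γ|²·P_inc = 22.3 W, P_del = (1 − |Γ|²)·P_inc = 201 W

P_delivered ≈ 201 W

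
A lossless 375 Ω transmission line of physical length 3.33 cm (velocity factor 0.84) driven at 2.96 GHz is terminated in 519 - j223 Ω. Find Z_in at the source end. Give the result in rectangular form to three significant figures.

λ = v/f = 0.84·c / 2.96 GHz = 0.0851 m
βl = 2π·l/λ = 2π × 0.391 = 141°
tan(βl) = tan(141°) = -0.815
Z_in = Z_0·(Z_L + jZ_0·tanβl)/(Z_0 + jZ_L·tanβl)
     = 375·(519 − j529)/(193 − j423)

Z_in ≈ 562 + j204 Ω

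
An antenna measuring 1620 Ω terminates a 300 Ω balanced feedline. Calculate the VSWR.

VSWR ≈ 5.4

For a purely resistive load, VSWR = R_L/Z_0 or Z_0/R_L (whichever > 1) = 1620/300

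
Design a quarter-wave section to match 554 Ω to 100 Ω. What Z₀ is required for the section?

Z_qwt ≈ 235 Ω

Z_qwt = √(Z_0·R_L) = √(100 × 554) = √55400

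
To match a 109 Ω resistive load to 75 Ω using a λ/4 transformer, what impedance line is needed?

Z_qwt = √(Z_0·R_L) = √(75 × 109) = √8175

Z_qwt ≈ 90.4 Ω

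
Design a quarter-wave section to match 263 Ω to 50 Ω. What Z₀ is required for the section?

Z_qwt ≈ 115 Ω

Z_qwt = √(Z_0·R_L) = √(50 × 263) = √13150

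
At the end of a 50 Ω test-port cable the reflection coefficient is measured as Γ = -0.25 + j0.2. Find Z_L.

Z_L = Z_0·(1 + Γ)/(1 − Γ) = 50·(0.75 + j0.2)/(1.25 − j0.2)

Z_L ≈ 28 + j12.5 Ω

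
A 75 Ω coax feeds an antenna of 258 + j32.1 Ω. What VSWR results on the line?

VSWR ≈ 3.5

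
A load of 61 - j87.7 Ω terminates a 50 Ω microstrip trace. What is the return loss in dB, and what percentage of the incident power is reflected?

RL ≈ 4.09 dB; 39% of incident power reflected

Γ = (11 − j87.7)/(111 − j87.7), |Γ| = 0.625
RL = −20·log₁₀(0.625) = 4.09 dB
P_refl/P_inc = |Γ|² = 0.39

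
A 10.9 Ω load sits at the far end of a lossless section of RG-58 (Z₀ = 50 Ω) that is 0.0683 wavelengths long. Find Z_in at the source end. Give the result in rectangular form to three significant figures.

Z_in ≈ 13.1 + j21.6 Ω

βl = 2π × 0.0683 = 24.6°
tan(βl) = tan(24.6°) = 0.458
Z_in = Z_0·(Z_L + jZ_0·tanβl)/(Z_0 + jZ_L·tanβl)
     = 50·(10.9 + j22.9)/(50 + j4.99)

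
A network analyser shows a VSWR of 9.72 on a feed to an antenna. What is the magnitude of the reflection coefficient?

|Γ| = (S − 1)/(S + 1) = (9.72 − 1)/(9.72 + 1) = 8.72/10.7

|Γ| ≈ 0.813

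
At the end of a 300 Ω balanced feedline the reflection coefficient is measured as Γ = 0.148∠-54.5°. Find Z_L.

Z_L ≈ 345 − j85 Ω

Z_L = Z_0·(1 + Γ)/(1 − Γ) = 300·(1.09 − j0.12)/(0.914 + j0.12)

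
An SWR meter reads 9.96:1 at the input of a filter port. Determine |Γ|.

|Γ| = (S − 1)/(S + 1) = (9.96 − 1)/(9.96 + 1) = 8.96/11

|Γ| ≈ 0.818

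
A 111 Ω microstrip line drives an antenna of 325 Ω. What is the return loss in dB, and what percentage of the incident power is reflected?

RL ≈ 6.18 dB; 24.1% of incident power reflected

Γ = (325 − 111)/(325 + 111) = 0.491
RL = −20·log₁₀(0.491) = 6.18 dB
P_refl/P_inc = |Γ|² = 0.241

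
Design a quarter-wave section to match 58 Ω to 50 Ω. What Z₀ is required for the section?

Z_qwt ≈ 53.9 Ω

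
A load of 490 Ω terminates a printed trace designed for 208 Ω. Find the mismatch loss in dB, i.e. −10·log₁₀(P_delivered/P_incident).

mismatch loss ≈ 0.774 dB

Γ = (490 − 208)/(490 + 208) = 0.404
|Γ|² = 0.163, so P_del/P_inc = 1 − |Γ|² = 0.837
ML = −10·log₁₀(1 − |Γ|²)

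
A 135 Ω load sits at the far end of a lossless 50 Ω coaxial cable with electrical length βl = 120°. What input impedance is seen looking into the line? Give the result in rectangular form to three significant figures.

Z_in ≈ 23.6 + j23.8 Ω

tan(βl) = tan(120°) = -1.73
Z_in = Z_0·(Z_L + jZ_0·tanβl)/(Z_0 + jZ_L·tanβl)
     = 50·(135 − j86.6)/(50 − j234)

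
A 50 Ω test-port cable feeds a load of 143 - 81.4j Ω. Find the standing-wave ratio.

VSWR ≈ 3.88

Γ = (Z_L − Z_0)/(Z_L + Z_0) = (93 − j81.4)/(193 − j81.4)
|Γ| = 124/209 = 0.59
VSWR = (1 + |Γ|)/(1 − |Γ|) = 1.59/0.41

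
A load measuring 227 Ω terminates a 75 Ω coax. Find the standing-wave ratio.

VSWR ≈ 3.03

For a purely resistive load, VSWR = R_L/Z_0 or Z_0/R_L (whichever > 1) = 227/75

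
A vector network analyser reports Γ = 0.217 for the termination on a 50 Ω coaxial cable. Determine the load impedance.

Z_L = Z_0·(1 + Γ)/(1 − Γ) = 50·(1.22)/(0.783)

Z_L ≈ 77.7 Ω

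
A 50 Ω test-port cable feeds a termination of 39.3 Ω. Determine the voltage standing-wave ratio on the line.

VSWR ≈ 1.27

Γ = (39.3 − 50)/(39.3 + 50) = -0.12
VSWR = (1 + 0.12)/(1 − 0.12)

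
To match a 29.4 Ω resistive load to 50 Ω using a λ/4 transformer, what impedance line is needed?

Z_qwt = √(Z_0·R_L) = √(50 × 29.4) = √1470

Z_qwt ≈ 38.3 Ω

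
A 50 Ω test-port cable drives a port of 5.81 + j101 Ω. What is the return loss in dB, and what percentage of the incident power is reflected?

RL ≈ 0.397 dB; 91.3% of incident power reflected

Γ = (-44.19 + j101)/(55.81 + j101), |Γ| = 0.955
RL = −20·log₁₀(0.955) = 0.397 dB
P_refl/P_inc = |Γ|² = 0.913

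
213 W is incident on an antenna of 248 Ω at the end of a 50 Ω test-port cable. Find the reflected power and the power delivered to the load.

Γ = (248 − 50)/(248 + 50) = 0.664
|Γ|² = 0.441
P_refl = |Γ|²·P_inc = 94 W, P_del = (1 − |Γ|²)·P_inc = 119 W

P_reflected ≈ 94 W; P_delivered ≈ 119 W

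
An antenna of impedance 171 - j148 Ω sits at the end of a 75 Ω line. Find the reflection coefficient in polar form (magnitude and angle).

Γ = (Z_L − Z_0)/(Z_L + Z_0) = (96 − j148)/(246 − j148)
|Γ| = 176/287 = 0.614

Γ ≈ 0.614 ∠ -26°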